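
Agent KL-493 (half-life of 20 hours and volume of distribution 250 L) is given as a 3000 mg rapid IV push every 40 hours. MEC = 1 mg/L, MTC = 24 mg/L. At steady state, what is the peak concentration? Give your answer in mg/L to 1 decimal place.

16.0 mg/L

τ = 40 h = 2 half-lives, so f = (1/2)^2 = 0.25.
At steady state, R = 1/(1 − 0.25) = 4/3.
Single-dose peak C₀ = D/Vd = 3000/250 = 12 mg/L.
Steady-state peak Cmax,ss = C₀·R = 12 × 4/3 ≈ 16.000 mg/L.
Peak 16.0 mg/L vs MTC 24 mg/L: below toxic threshold.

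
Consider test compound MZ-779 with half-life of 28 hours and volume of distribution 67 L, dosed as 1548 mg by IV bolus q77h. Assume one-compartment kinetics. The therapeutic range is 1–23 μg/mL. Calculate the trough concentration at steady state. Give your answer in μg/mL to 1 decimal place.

k = ln2/t½ = ln2/28 ≈ 0.024755 h⁻¹; fraction remaining f = e^(−kτ) = e^(−0.024755×77) ≈ 0.1487.
Each bolus raises the concentration by D/Vd = 1548/67 ≈ 23.104 μg/mL.
Steady-state trough Cmin,ss = C₀·f/(1−f) ≈ 23.104 × 0.1487/0.8513 ≈ 4.036 μg/mL.
Trough 4.0 μg/mL vs MEC 1 μg/mL: adequate.

4.0 μg/mL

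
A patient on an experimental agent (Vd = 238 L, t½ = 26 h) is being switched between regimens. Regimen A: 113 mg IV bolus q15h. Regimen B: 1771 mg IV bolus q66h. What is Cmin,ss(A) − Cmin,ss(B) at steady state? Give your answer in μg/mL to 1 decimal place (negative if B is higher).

-0.6 μg/mL

Regimen A: f = (1/2)^(15/26) ≈ 0.6704; Cmin,ss = (113/238)·f/(1−f) ≈ 0.966 μg/mL.
Regimen B: f = (1/2)^(66/26) ≈ 0.1721; Cmin,ss = (1771/238)·f/(1−f) ≈ 1.547 μg/mL.
Difference ≈ 0.966 − 1.547 ≈ -0.581 μg/mL.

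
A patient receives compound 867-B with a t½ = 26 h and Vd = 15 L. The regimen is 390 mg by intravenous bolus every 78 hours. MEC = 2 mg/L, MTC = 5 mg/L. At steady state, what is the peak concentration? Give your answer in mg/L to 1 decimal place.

The dosing interval is 3 half-lives, so f = 2^(−3) = 0.125.
At steady state, R = 1/(1 − 0.125) = 8/7.
Single-dose peak C₀ = D/Vd = 390/15 = 26 mg/L.
Steady-state peak Cmax,ss = C₀·R = 26 × 8/7 ≈ 29.714 mg/L.
Peak 29.7 mg/L vs MTC 5 mg/L: exceeds toxic threshold.

29.7 mg/L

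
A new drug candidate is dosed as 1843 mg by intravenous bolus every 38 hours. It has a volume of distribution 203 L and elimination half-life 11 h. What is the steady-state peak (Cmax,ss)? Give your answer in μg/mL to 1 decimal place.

10.0 μg/mL

τ/t½ = 38/11 ≈ 3.4545, so fraction remaining f = (1/2)^(38/11) ≈ 0.0912.
Accumulation ratio R = 1/(1 − f) ≈ 1/0.9088 ≈ 1.1004.
Each bolus raises the concentration by D/Vd = 1843/203 ≈ 9.079 μg/mL.
Cmax,ss = C₀/(1 − f) ≈ 9.079/0.9088 ≈ 9.990 μg/mL.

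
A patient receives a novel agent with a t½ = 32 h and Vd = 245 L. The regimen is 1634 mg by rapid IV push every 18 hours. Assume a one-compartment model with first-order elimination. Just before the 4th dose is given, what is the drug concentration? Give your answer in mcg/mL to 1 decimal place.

f = (1/2)^(τ/t½) = (1/2)^(18/32) ≈ 0.6771.
C₀ = D/Vd = 1634/245 ≈ 6.669 mcg/mL.
Before the 4th dose, 3 doses have been given. Superposition: Cmin = C₀·(f + f² + … + f^3).
≈ 6.669 × (0.6771 + 0.4585 + 0.3104) ≈ 6.669 × 1.4460 ≈ 9.643 mcg/mL.

9.6 mcg/mL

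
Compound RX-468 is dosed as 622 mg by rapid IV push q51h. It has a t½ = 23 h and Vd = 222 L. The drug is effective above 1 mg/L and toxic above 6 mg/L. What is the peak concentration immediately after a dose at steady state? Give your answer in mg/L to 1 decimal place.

k = ln2/t½ = ln2/23 ≈ 0.030137 h⁻¹; fraction remaining f = e^(−kτ) = e^(−0.030137×51) ≈ 0.2150.
Accumulation ratio R = 1/(1 − f) ≈ 1/0.7850 ≈ 1.2739.
Single-dose peak C₀ = D/Vd = 622/222 ≈ 2.802 mg/L.
Cmax,ss = C₀/(1 − f) ≈ 2.802/0.7850 ≈ 3.569 mg/L.
Peak 3.6 mg/L vs MTC 6 mg/L: below toxic threshold.

3.6 mg/L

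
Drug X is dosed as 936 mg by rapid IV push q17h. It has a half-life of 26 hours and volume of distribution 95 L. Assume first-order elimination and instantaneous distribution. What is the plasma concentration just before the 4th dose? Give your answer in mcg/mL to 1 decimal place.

12.8 mcg/mL

f = (1/2)^(τ/t½) = (1/2)^(17/26) ≈ 0.6356.
C₀ = D/Vd = 936/95 ≈ 9.853 mcg/mL.
Before the 4th dose, 3 doses have been given. Superposition: Cmin = C₀·(f + f² + … + f^3).
≈ 9.853 × (0.6356 + 0.4040 + 0.2568) ≈ 9.853 × 1.2964 ≈ 12.773 mcg/mL.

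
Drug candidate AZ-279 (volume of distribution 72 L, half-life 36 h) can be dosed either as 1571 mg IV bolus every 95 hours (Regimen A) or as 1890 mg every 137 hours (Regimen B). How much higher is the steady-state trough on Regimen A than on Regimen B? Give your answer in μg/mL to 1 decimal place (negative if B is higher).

Regimen A: f = (1/2)^(95/36) ≈ 0.1606; Cmin,ss = (1571/72)·f/(1−f) ≈ 4.175 μg/mL.
Regimen B: f = (1/2)^(137/36) ≈ 0.0715; Cmin,ss = (1890/72)·f/(1−f) ≈ 2.021 μg/mL.
Difference ≈ 4.175 − 2.021 ≈ 2.154 μg/mL.

2.2 μg/mL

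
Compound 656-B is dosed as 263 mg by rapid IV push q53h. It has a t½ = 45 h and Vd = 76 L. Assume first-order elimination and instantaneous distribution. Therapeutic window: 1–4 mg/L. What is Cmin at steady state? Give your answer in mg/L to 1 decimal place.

2.7 mg/L

k = ln2/t½ = ln2/45 ≈ 0.015403 h⁻¹; fraction remaining f = e^(−kτ) = e^(−0.015403×53) ≈ 0.4420.
Accumulation ratio R = 1/(1 − f) ≈ 1/0.5580 ≈ 1.7921.
Single-dose peak C₀ = D/Vd = 263/76 ≈ 3.461 mg/L.
Steady-state peak Cmax,ss = C₀·R ≈ 3.461 × 1.7921 ≈ 6.202 mg/L.
One interval later, Cmin,ss = Cmax,ss·e^(−kτ) ≈ 6.202 × 0.4420 ≈ 2.741 mg/L.
Trough 2.7 mg/L vs MEC 1 mg/L: adequate.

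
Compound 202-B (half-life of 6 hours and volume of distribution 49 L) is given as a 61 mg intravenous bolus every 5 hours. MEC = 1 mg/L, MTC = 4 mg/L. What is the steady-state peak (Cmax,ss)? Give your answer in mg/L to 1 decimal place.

2.8 mg/L

τ/t½ = 5/6 ≈ 0.83333, so fraction remaining f = (1/2)^(5/6) ≈ 0.5612.
At steady state, accumulation factor R = 1/(1 − e^(−kτ)) ≈ 2.2789.
Each bolus raises the concentration by D/Vd = 61/49 ≈ 1.245 mg/L.
Steady-state peak Cmax,ss = C₀·R ≈ 1.245 × 2.2789 ≈ 2.837 mg/L.
Peak 2.8 mg/L vs MTC 4 mg/L: below toxic threshold.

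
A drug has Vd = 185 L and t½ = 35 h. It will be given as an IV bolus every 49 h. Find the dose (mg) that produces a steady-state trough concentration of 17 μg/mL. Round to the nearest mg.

5155 mg

τ/t½ = 49/35 ≈ 1.4, so f = (1/2)^(49/35) ≈ 0.378929.
Cmin,ss = (D/Vd)·f/(1−f), so D = Cmin,ss·Vd·(1−f)/f.
D = 17 × 185 × (1−f)/f ≈ 17 × 185 × 1.63902 ≈ 5154.72 mg.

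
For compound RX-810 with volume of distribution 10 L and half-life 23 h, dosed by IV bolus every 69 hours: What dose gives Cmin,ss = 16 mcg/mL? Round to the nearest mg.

τ/t½ = 69/23 ≈ 3, so f = (1/2)^(69/23) ≈ 0.125000.
Cmin,ss = (D/Vd)·f/(1−f), so D = Cmin,ss·Vd·(1−f)/f.
D = 16 × 10 × (1−f)/f ≈ 16 × 10 × 7.00000 ≈ 1120.00 mg.

1120 mg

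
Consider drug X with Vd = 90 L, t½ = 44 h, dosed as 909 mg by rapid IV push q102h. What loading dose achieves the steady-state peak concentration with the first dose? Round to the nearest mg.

f = (1/2)^(102/44) ≈ 0.200520; accumulation ratio R = 1/(1−f) ≈ 1.25081.
Loading dose to hit Cmax,ss on first dose: D_load = D_maint·R ≈ 909 × 1.25081 ≈ 1136.99 mg.

1137 mg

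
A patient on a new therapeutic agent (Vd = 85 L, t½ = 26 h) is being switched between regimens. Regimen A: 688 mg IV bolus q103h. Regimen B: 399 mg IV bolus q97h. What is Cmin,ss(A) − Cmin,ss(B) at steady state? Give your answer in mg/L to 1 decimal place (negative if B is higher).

0.2 mg/L

Regimen A: f = (1/2)^(103/26) ≈ 0.0642; Cmin,ss = (688/85)·f/(1−f) ≈ 0.555 mg/L.
Regimen B: f = (1/2)^(97/26) ≈ 0.0753; Cmin,ss = (399/85)·f/(1−f) ≈ 0.382 mg/L.
Difference ≈ 0.555 − 0.382 ≈ 0.173 mg/L.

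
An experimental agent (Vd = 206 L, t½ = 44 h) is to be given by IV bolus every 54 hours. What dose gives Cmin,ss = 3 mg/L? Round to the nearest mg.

τ/t½ = 54/44 ≈ 1.2273, so f = (1/2)^(54/44) ≈ 0.427124.
Cmin,ss = (D/Vd)·f/(1−f), so D = Cmin,ss·Vd·(1−f)/f.
D = 3 × 206 × (1−f)/f ≈ 3 × 206 × 1.34124 ≈ 828.89 mg.

829 mg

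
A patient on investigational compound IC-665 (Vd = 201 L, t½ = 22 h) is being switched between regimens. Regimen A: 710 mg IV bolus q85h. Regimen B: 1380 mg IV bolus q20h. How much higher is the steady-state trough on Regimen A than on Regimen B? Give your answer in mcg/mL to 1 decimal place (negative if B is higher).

-7.6 mcg/mL

Regimen A: f = (1/2)^(85/22) ≈ 0.0687; Cmin,ss = (710/201)·f/(1−f) ≈ 0.261 mcg/mL.
Regimen B: f = (1/2)^(20/22) ≈ 0.5325; Cmin,ss = (1380/201)·f/(1−f) ≈ 7.820 mcg/mL.
Difference ≈ 0.261 − 7.820 ≈ -7.559 mcg/mL.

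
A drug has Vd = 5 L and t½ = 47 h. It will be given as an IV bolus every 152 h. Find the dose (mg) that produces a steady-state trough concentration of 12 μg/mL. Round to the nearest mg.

505 mg

τ/t½ = 152/47 ≈ 3.234, so f = (1/2)^(152/47) ≈ 0.106281.
Cmin,ss = (D/Vd)·f/(1−f), so D = Cmin,ss·Vd·(1−f)/f.
D = 12 × 5 × (1−f)/f ≈ 12 × 5 × 8.40902 ≈ 504.54 mg.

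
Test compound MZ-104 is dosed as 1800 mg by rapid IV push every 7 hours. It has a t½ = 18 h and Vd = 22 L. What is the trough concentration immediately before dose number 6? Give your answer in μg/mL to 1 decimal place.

195.7 μg/mL

f = (1/2)^(τ/t½) = (1/2)^(7/18) ≈ 0.7637.
C₀ = D/Vd = 1800/22 ≈ 81.818 μg/mL.
Before the 6th dose, 5 doses have been given. Superposition: Cmin = C₀·(f + f² + … + f^5).
≈ 81.818 × (0.7637 + 0.5832 + 0.4454 + 0.3402 + 0.2598) ≈ 81.818 × 2.3923 ≈ 195.733 μg/mL.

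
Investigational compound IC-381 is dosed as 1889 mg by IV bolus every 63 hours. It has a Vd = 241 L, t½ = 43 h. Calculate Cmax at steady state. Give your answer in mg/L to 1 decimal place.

12.3 mg/L

Over one 63-h interval, 63/43 ≈ 1.4651 half-lives elapse, leaving f ≈ 0.3622 of each dose.
Accumulation ratio R = 1/(1 − f) ≈ 1/0.6378 ≈ 1.5679.
Single-dose peak C₀ = D/Vd = 1889/241 ≈ 7.838 mg/L.
Steady-state peak Cmax,ss = C₀·R ≈ 7.838 × 1.5679 ≈ 12.289 mg/L.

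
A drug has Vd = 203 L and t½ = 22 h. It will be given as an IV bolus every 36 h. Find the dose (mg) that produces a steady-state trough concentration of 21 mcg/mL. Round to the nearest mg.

8990 mg

τ/t½ = 36/22 ≈ 1.6364, so f = (1/2)^(36/22) ≈ 0.321666.
Cmin,ss = (D/Vd)·f/(1−f), so D = Cmin,ss·Vd·(1−f)/f.
D = 21 × 203 × (1−f)/f ≈ 21 × 203 × 2.10881 ≈ 8989.86 mg.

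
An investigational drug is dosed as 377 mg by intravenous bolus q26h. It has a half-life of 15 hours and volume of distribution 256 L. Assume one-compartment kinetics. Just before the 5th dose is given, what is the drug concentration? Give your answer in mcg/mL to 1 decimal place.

f = (1/2)^(τ/t½) = (1/2)^(26/15) ≈ 0.3008.
C₀ = D/Vd = 377/256 ≈ 1.473 mcg/mL.
Before the 5th dose, 4 doses have been given. Superposition: Cmin = C₀·(f + f² + … + f^4).
≈ 1.473 × (0.3008 + 0.0905 + 0.0272 + 0.0082) ≈ 1.473 × 0.4267 ≈ 0.629 mcg/mL.

0.6 mcg/mL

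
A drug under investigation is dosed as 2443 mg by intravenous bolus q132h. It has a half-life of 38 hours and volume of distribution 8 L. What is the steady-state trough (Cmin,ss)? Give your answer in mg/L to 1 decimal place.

30.2 mg/L

k = ln2/t½ = ln2/38 ≈ 0.018241 h⁻¹; fraction remaining f = e^(−kτ) = e^(−0.018241×132) ≈ 0.0900.
Accumulation ratio R = 1/(1 − f) ≈ 1/0.9100 ≈ 1.0989.
Single-dose peak C₀ = D/Vd = 2443/8 ≈ 305.375 mg/L.
Cmax,ss = C₀/(1 − f) ≈ 305.375/0.9100 ≈ 335.577 mg/L.
Steady-state trough Cmin,ss = Cmax,ss·f ≈ 335.577 × 0.0900 ≈ 30.202 mg/L.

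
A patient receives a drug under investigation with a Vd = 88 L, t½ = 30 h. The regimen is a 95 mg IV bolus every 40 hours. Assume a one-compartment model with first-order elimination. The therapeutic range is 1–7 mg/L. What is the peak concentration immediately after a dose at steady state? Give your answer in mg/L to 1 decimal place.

Over one 40-h interval, 40/30 ≈ 1.3333 half-lives elapse, leaving f ≈ 0.3969 of each dose.
Accumulation ratio R = 1/(1 − f) ≈ 1/0.6031 ≈ 1.6581.
Single-dose peak C₀ = D/Vd = 95/88 ≈ 1.080 mg/L.
Steady-state peak Cmax,ss = C₀·R ≈ 1.080 × 1.6581 ≈ 1.791 mg/L.
Peak 1.8 mg/L vs MTC 7 mg/L: below toxic threshold.

1.8 mg/L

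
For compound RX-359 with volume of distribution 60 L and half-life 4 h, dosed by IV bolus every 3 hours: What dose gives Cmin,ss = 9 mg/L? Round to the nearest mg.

368 mg

τ/t½ = 3/4 ≈ 0.75, so f = (1/2)^(3/4) ≈ 0.594604.
Cmin,ss = (D/Vd)·f/(1−f), so D = Cmin,ss·Vd·(1−f)/f.
D = 9 × 60 × (1−f)/f ≈ 9 × 60 × 0.68179 ≈ 368.17 mg.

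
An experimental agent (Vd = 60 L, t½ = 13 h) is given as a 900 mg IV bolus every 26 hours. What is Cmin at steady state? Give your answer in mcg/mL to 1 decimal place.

5.0 mcg/mL

The dosing interval is 2 half-lives, so f = 2^(−2) = 0.25.
At steady state, R = 1/(1 − 0.25) = 4/3.
Single-dose peak C₀ = D/Vd = 900/60 = 15 mcg/mL.
Steady-state peak Cmax,ss = C₀·R = 15 × 4/3 ≈ 20.000 mcg/mL.
Steady-state trough Cmin,ss = Cmax,ss·f ≈ 20.000 × 0.25 ≈ 5.000 mcg/mL.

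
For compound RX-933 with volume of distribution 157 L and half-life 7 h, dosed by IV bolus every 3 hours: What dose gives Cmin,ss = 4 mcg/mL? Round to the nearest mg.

τ/t½ = 3/7 ≈ 0.42857, so f = (1/2)^(3/7) ≈ 0.742997.
Cmin,ss = (D/Vd)·f/(1−f), so D = Cmin,ss·Vd·(1−f)/f.
D = 4 × 157 × (1−f)/f ≈ 4 × 157 × 0.34590 ≈ 217.23 mg.

217 mg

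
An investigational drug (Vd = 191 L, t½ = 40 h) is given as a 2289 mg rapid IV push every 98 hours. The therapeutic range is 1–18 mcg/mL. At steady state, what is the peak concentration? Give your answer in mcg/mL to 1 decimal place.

τ/t½ = 98/40 ≈ 2.45, so fraction remaining f = (1/2)^(98/40) ≈ 0.1830.
At steady state, accumulation factor R = 1/(1 − e^(−kτ)) ≈ 1.2240.
Each bolus raises the concentration by D/Vd = 2289/191 ≈ 11.984 mcg/mL.
Steady-state peak Cmax,ss = C₀·R ≈ 11.984 × 1.2240 ≈ 14.668 mcg/mL.
Peak 14.7 mcg/mL vs MTC 18 mcg/mL: below toxic threshold.

14.7 mcg/mL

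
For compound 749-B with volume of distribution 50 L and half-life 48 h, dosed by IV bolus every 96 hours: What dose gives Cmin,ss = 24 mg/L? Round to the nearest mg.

τ/t½ = 96/48 ≈ 2, so f = (1/2)^(96/48) ≈ 0.250000.
Cmin,ss = (D/Vd)·f/(1−f), so D = Cmin,ss·Vd·(1−f)/f.
D = 24 × 50 × (1−f)/f ≈ 24 × 50 × 3.00000 ≈ 3600.00 mg.

3600 mg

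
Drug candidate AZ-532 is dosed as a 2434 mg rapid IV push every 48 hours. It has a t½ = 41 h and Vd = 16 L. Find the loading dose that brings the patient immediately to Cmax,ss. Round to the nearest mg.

4379 mg

f = (1/2)^(48/41) ≈ 0.444196; accumulation ratio R = 1/(1−f) ≈ 1.79920.
Loading dose to hit Cmax,ss on first dose: D_load = D_maint·R ≈ 2434 × 1.79920 ≈ 4379.25 mg.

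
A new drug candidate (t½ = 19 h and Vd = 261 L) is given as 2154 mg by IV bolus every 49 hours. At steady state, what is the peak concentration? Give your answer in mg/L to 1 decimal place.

τ/t½ = 49/19 ≈ 2.5789, so fraction remaining f = (1/2)^(49/19) ≈ 0.1674.
At steady state, accumulation factor R = 1/(1 − e^(−kτ)) ≈ 1.2011.
Single-dose peak C₀ = D/Vd = 2154/261 ≈ 8.253 mg/L.
Steady-state peak Cmax,ss = C₀·R ≈ 8.253 × 1.2011 ≈ 9.913 mg/L.

9.9 mg/L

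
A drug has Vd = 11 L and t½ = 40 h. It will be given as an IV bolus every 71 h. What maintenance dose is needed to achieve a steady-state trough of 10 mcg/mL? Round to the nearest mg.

τ/t½ = 71/40 ≈ 1.775, so f = (1/2)^(71/40) ≈ 0.292194.
Cmin,ss = (D/Vd)·f/(1−f), so D = Cmin,ss·Vd·(1−f)/f.
D = 10 × 11 × (1−f)/f ≈ 10 × 11 × 2.42238 ≈ 266.46 mg.

266 mg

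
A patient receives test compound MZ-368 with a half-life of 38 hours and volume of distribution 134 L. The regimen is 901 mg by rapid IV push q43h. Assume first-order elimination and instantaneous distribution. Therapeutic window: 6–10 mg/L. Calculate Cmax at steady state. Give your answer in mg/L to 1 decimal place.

τ/t½ = 43/38 ≈ 1.1316, so fraction remaining f = (1/2)^(43/38) ≈ 0.4564.
At steady state, accumulation factor R = 1/(1 − e^(−kτ)) ≈ 1.8396.
Each bolus raises the concentration by D/Vd = 901/134 ≈ 6.724 mg/L.
Steady-state peak Cmax,ss = C₀·R ≈ 6.724 × 1.8396 ≈ 12.369 mg/L.
Peak 12.4 mg/L vs MTC 10 mg/L: exceeds toxic threshold.

12.4 mg/L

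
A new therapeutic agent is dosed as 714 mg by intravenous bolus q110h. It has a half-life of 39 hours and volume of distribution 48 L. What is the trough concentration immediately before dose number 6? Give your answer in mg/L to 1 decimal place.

f = (1/2)^(τ/t½) = (1/2)^(110/39) ≈ 0.1416.
C₀ = D/Vd = 714/48 ≈ 14.875 mg/L.
Before the 6th dose, 5 doses have been given. Superposition: Cmin = C₀·(f + f² + … + f^5).
≈ 14.875 × (0.1416 + 0.0201 + 0.0028 + 0.0004 + 0.0001) ≈ 14.875 × 0.1650 ≈ 2.454 mg/L.

2.5 mg/L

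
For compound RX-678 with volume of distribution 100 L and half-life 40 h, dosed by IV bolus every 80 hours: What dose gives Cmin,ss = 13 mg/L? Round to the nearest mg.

3900 mg

τ/t½ = 80/40 ≈ 2, so f = (1/2)^(80/40) ≈ 0.250000.
Cmin,ss = (D/Vd)·f/(1−f), so D = Cmin,ss·Vd·(1−f)/f.
D = 13 × 100 × (1−f)/f ≈ 13 × 100 × 3.00000 ≈ 3900.00 mg.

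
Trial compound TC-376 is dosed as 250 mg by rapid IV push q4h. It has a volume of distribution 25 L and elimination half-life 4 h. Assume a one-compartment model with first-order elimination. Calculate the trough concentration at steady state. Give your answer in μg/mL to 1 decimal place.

The dosing interval is 1 half-life, so f = 2^(−1) = 0.5.
Accumulation ratio R = 1/(1 − f) = 1/0.5 = 2/1.
Single-dose peak C₀ = D/Vd = 250/25 = 10 μg/mL.
Steady-state peak Cmax,ss = C₀·R = 10 × 2/1 ≈ 20.000 μg/mL.
Steady-state trough Cmin,ss = Cmax,ss·f ≈ 20.000 × 0.5 ≈ 10.000 μg/mL.

10.0 μg/mL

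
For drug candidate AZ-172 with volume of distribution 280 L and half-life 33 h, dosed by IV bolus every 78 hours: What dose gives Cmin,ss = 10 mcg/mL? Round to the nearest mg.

11611 mg

τ/t½ = 78/33 ≈ 2.3636, so f = (1/2)^(78/33) ≈ 0.194301.
Cmin,ss = (D/Vd)·f/(1−f), so D = Cmin,ss·Vd·(1−f)/f.
D = 10 × 280 × (1−f)/f ≈ 10 × 280 × 4.14665 ≈ 11610.62 mg.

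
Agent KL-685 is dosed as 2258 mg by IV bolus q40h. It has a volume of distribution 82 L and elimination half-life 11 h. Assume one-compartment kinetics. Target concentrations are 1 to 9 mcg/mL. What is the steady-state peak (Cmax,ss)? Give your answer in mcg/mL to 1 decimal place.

Over one 40-h interval, 40/11 ≈ 3.6364 half-lives elapse, leaving f ≈ 0.0804 of each dose.
Accumulation ratio R = 1/(1 − f) ≈ 1/0.9196 ≈ 1.0874.
Single-dose peak C₀ = D/Vd = 2258/82 ≈ 27.537 mcg/mL.
Steady-state peak Cmax,ss = C₀·R ≈ 27.537 × 1.0874 ≈ 29.944 mcg/mL.
Peak 29.9 mcg/mL vs MTC 9 mcg/mL: exceeds toxic threshold.

29.9 mcg/mL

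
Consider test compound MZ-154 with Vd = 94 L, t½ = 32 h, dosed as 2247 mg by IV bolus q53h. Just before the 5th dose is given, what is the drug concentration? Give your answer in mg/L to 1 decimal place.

f = (1/2)^(τ/t½) = (1/2)^(53/32) ≈ 0.3173.
C₀ = D/Vd = 2247/94 ≈ 23.904 mg/L.
Before the 5th dose, 4 doses have been given. Superposition: Cmin = C₀·(f + f² + … + f^4).
≈ 23.904 × (0.3173 + 0.1007 + 0.0319 + 0.0101) ≈ 23.904 × 0.4600 ≈ 10.996 mg/L.

11.0 mg/L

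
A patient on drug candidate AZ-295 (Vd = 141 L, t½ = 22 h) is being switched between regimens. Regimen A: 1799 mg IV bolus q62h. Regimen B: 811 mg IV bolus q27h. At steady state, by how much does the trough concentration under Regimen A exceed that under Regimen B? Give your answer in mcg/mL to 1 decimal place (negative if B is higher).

-2.2 mcg/mL

Regimen A: f = (1/2)^(62/22) ≈ 0.1418; Cmin,ss = (1799/141)·f/(1−f) ≈ 2.108 mcg/mL.
Regimen B: f = (1/2)^(27/22) ≈ 0.4271; Cmin,ss = (811/141)·f/(1−f) ≈ 4.288 mcg/mL.
Difference ≈ 2.108 − 4.288 ≈ -2.180 mcg/mL.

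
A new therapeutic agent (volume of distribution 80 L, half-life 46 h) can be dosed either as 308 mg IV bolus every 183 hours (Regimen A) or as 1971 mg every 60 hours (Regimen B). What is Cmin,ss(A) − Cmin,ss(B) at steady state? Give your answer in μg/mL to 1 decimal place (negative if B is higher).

Regimen A: f = (1/2)^(183/46) ≈ 0.0634; Cmin,ss = (308/80)·f/(1−f) ≈ 0.261 μg/mL.
Regimen B: f = (1/2)^(60/46) ≈ 0.4049; Cmin,ss = (1971/80)·f/(1−f) ≈ 16.763 μg/mL.
Difference ≈ 0.261 − 16.763 ≈ -16.502 μg/mL.

-16.5 μg/mL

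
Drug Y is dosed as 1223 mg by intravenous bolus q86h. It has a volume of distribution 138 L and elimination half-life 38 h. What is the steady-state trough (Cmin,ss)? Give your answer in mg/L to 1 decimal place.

2.3 mg/L

Over one 86-h interval, 86/38 ≈ 2.2632 half-lives elapse, leaving f ≈ 0.2083 of each dose.
Each bolus raises the concentration by D/Vd = 1223/138 ≈ 8.862 mg/L.
Steady-state trough Cmin,ss = C₀·f/(1−f) ≈ 8.862 × 0.2083/0.7917 ≈ 2.332 mg/L.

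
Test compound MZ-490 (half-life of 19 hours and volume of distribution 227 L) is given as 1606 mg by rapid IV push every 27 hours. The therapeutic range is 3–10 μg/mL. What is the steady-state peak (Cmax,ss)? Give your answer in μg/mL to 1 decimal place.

11.3 μg/mL

Over one 27-h interval, 27/19 ≈ 1.4211 half-lives elapse, leaving f ≈ 0.3734 of each dose.
Accumulation ratio R = 1/(1 − f) ≈ 1/0.6266 ≈ 1.5959.
Each bolus raises the concentration by D/Vd = 1606/227 ≈ 7.075 μg/mL.
Steady-state peak Cmax,ss = C₀·R ≈ 7.075 × 1.5959 ≈ 11.291 μg/mL.
Peak 11.3 μg/mL vs MTC 10 μg/mL: exceeds toxic threshold.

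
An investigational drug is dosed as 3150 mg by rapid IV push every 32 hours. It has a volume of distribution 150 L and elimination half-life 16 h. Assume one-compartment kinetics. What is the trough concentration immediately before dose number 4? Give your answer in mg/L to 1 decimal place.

f = (1/2)^(τ/t½) = (1/2)^(32/16) ≈ 0.2500.
C₀ = D/Vd = 3150/150 ≈ 21.000 mg/L.
Before the 4th dose, 3 doses have been given. Superposition: Cmin = C₀·(f + f² + … + f^3).
≈ 21.000 × (0.2500 + 0.0625 + 0.0156) ≈ 21.000 × 0.3281 ≈ 6.890 mg/L.

6.9 mg/L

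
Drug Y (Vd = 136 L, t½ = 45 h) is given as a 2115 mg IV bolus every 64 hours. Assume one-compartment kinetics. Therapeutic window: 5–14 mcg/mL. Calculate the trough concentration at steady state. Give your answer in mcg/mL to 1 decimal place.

9.3 mcg/mL

k = ln2/t½ = ln2/45 ≈ 0.015403 h⁻¹; fraction remaining f = e^(−kτ) = e^(−0.015403×64) ≈ 0.3731.
Accumulation ratio R = 1/(1 − f) ≈ 1/0.6269 ≈ 1.5952.
Single-dose peak C₀ = D/Vd = 2115/136 ≈ 15.551 mcg/mL.
Steady-state peak Cmax,ss = C₀·R ≈ 15.551 × 1.5952 ≈ 24.807 mcg/mL.
Steady-state trough Cmin,ss = Cmax,ss·f ≈ 24.807 × 0.3731 ≈ 9.255 mcg/mL.
Trough 9.3 mcg/mL vs MEC 5 mcg/mL: adequate.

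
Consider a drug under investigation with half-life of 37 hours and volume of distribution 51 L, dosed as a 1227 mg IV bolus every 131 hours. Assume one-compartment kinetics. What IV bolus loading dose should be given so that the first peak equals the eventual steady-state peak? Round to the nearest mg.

f = (1/2)^(131/37) ≈ 0.085939; accumulation ratio R = 1/(1−f) ≈ 1.09402.
Loading dose to hit Cmax,ss on first dose: D_load = D_maint·R ≈ 1227 × 1.09402 ≈ 1342.36 mg.

1342 mg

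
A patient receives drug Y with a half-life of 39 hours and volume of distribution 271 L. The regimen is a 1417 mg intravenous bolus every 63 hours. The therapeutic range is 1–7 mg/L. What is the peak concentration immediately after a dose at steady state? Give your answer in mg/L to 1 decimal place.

τ/t½ = 63/39 ≈ 1.6154, so fraction remaining f = (1/2)^(63/39) ≈ 0.3264.
Accumulation ratio R = 1/(1 − f) ≈ 1/0.6736 ≈ 1.4846.
Each bolus raises the concentration by D/Vd = 1417/271 ≈ 5.229 mg/L.
Steady-state peak Cmax,ss = C₀·R ≈ 5.229 × 1.4846 ≈ 7.763 mg/L.
Peak 7.8 mg/L vs MTC 7 mg/L: exceeds toxic threshold.

7.8 mg/L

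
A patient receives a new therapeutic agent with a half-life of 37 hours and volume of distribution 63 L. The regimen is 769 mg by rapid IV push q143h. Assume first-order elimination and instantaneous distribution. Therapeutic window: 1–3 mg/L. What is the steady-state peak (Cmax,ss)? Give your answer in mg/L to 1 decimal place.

τ/t½ = 143/37 ≈ 3.8649, so fraction remaining f = (1/2)^(143/37) ≈ 0.0686.
Accumulation ratio R = 1/(1 − f) ≈ 1/0.9314 ≈ 1.0737.
Each bolus raises the concentration by D/Vd = 769/63 ≈ 12.206 mg/L.
Steady-state peak Cmax,ss = C₀·R ≈ 12.206 × 1.0737 ≈ 13.106 mg/L.
Peak 13.1 mg/L vs MTC 3 mg/L: exceeds toxic threshold.

13.1 mg/L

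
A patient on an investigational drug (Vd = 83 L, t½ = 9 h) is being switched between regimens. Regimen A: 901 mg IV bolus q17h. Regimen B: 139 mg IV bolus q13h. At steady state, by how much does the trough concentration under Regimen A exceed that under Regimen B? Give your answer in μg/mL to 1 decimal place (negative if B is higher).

3.0 μg/mL

Regimen A: f = (1/2)^(17/9) ≈ 0.2700; Cmin,ss = (901/83)·f/(1−f) ≈ 4.015 μg/mL.
Regimen B: f = (1/2)^(13/9) ≈ 0.3674; Cmin,ss = (139/83)·f/(1−f) ≈ 0.973 μg/mL.
Difference ≈ 4.015 − 0.973 ≈ 3.042 μg/mL.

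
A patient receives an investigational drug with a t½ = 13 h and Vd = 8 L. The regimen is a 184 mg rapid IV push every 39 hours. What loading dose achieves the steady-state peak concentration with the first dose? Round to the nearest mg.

f = (1/2)^(39/13) ≈ 0.125000; accumulation ratio R = 1/(1−f) ≈ 1.14286.
Loading dose to hit Cmax,ss on first dose: D_load = D_maint·R ≈ 184 × 1.14286 ≈ 210.29 mg.

210 mg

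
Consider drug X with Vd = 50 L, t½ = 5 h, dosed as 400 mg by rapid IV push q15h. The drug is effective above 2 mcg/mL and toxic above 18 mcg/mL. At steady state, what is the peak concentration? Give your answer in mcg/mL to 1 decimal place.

9.1 mcg/mL

τ = 15 h = 3 half-lives, so f = (1/2)^3 = 0.125.
At steady state, R = 1/(1 − 0.125) = 8/7.
Single-dose peak C₀ = D/Vd = 400/50 = 8 mcg/mL.
Steady-state peak Cmax,ss = C₀·R = 8 × 8/7 ≈ 9.143 mcg/mL.
Peak 9.1 mcg/mL vs MTC 18 mcg/mL: below toxic threshold.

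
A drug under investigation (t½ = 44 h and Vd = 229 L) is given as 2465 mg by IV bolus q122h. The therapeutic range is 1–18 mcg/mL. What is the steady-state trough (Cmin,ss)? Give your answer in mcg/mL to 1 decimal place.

k = ln2/t½ = ln2/44 ≈ 0.015753 h⁻¹; fraction remaining f = e^(−kτ) = e^(−0.015753×122) ≈ 0.1463.
Each bolus raises the concentration by D/Vd = 2465/229 ≈ 10.764 mcg/mL.
Steady-state trough Cmin,ss = C₀·f/(1−f) ≈ 10.764 × 0.1463/0.8537 ≈ 1.845 mcg/mL.
Trough 1.8 mcg/mL vs MEC 1 mcg/mL: adequate.

1.8 mcg/mL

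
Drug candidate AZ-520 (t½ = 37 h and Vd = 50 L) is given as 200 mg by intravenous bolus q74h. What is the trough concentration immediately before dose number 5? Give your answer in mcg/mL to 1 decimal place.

1.3 mcg/mL

f = (1/2)^(τ/t½) = (1/2)^(74/37) ≈ 0.2500.
C₀ = D/Vd = 200/50 ≈ 4.000 mcg/mL.
Before the 5th dose, 4 doses have been given. Superposition: Cmin = C₀·(f + f² + … + f^4).
≈ 4.000 × (0.2500 + 0.0625 + 0.0156 + 0.0039) ≈ 4.000 × 0.3320 ≈ 1.328 mcg/mL.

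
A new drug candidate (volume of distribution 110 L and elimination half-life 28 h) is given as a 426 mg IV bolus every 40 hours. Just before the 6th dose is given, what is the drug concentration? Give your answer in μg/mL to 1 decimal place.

2.3 μg/mL

f = (1/2)^(τ/t½) = (1/2)^(40/28) ≈ 0.3715.
C₀ = D/Vd = 426/110 ≈ 3.873 μg/mL.
Before the 6th dose, 5 doses have been given. Superposition: Cmin = C₀·(f + f² + … + f^5).
≈ 3.873 × (0.3715 + 0.1380 + 0.0513 + 0.0190 + 0.0071) ≈ 3.873 × 0.5869 ≈ 2.273 μg/mL.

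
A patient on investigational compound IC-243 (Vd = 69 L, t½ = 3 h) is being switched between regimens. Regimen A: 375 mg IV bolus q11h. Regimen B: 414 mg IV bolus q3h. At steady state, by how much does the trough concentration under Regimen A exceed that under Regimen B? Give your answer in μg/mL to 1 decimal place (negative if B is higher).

-5.5 μg/mL

Regimen A: f = (1/2)^(11/3) ≈ 0.0787; Cmin,ss = (375/69)·f/(1−f) ≈ 0.464 μg/mL.
Regimen B: f = (1/2)^(3/3) ≈ 0.5000; Cmin,ss = (414/69)·f/(1−f) ≈ 6.000 μg/mL.
Difference ≈ 0.464 − 6.000 ≈ -5.536 μg/mL.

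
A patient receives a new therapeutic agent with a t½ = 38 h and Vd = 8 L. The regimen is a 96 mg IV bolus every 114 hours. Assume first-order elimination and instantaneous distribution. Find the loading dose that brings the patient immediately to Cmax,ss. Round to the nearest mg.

110 mg

f = (1/2)^(114/38) ≈ 0.125000; accumulation ratio R = 1/(1−f) ≈ 1.14286.
Loading dose to hit Cmax,ss on first dose: D_load = D_maint·R ≈ 96 × 1.14286 ≈ 109.71 mg.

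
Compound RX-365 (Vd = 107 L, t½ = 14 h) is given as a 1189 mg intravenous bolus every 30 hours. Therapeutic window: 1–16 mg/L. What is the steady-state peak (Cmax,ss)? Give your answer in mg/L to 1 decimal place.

14.4 mg/L

Over one 30-h interval, 30/14 ≈ 2.1429 half-lives elapse, leaving f ≈ 0.2264 of each dose.
Accumulation ratio R = 1/(1 − f) ≈ 1/0.7736 ≈ 1.2927.
Each bolus raises the concentration by D/Vd = 1189/107 ≈ 11.112 mg/L.
Steady-state peak Cmax,ss = C₀·R ≈ 11.112 × 1.2927 ≈ 14.364 mg/L.
Peak 14.4 mg/L vs MTC 16 mg/L: below toxic threshold.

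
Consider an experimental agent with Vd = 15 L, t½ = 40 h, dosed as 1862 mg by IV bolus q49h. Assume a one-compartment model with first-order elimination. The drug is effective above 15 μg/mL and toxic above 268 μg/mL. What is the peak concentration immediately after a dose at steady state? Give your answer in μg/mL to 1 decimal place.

k = ln2/t½ = ln2/40 ≈ 0.017329 h⁻¹; fraction remaining f = e^(−kτ) = e^(−0.017329×49) ≈ 0.4278.
At steady state, accumulation factor R = 1/(1 − e^(−kτ)) ≈ 1.7476.
Single-dose peak C₀ = D/Vd = 1862/15 ≈ 124.133 μg/mL.
Steady-state peak Cmax,ss = C₀·R ≈ 124.133 × 1.7476 ≈ 216.935 μg/mL.
Peak 216.9 μg/mL vs MTC 268 μg/mL: below toxic threshold.

216.9 μg/mL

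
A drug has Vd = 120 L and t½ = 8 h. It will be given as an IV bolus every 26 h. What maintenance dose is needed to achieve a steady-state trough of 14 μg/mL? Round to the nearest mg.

τ/t½ = 26/8 ≈ 3.25, so f = (1/2)^(26/8) ≈ 0.105112.
Cmin,ss = (D/Vd)·f/(1−f), so D = Cmin,ss·Vd·(1−f)/f.
D = 14 × 120 × (1−f)/f ≈ 14 × 120 × 8.51366 ≈ 14302.95 mg.

14303 mg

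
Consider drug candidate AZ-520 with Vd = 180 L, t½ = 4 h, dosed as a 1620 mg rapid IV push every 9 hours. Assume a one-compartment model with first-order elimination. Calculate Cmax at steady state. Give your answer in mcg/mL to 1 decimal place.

τ/t½ = 9/4 ≈ 2.25, so fraction remaining f = (1/2)^(9/4) ≈ 0.2102.
At steady state, accumulation factor R = 1/(1 − e^(−kτ)) ≈ 1.2661.
Single-dose peak C₀ = D/Vd = 1620/180 ≈ 9.000 mcg/mL.
Steady-state peak Cmax,ss = C₀·R ≈ 9.000 × 1.2661 ≈ 11.395 mcg/mL.

11.4 mcg/mL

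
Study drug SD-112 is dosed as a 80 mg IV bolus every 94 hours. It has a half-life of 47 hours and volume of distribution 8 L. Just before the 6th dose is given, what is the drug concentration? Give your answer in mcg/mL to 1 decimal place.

f = (1/2)^(τ/t½) = (1/2)^(94/47) ≈ 0.2500.
C₀ = D/Vd = 80/8 ≈ 10.000 mcg/mL.
Before the 6th dose, 5 doses have been given. Superposition: Cmin = C₀·(f + f² + … + f^5).
≈ 10.000 × (0.2500 + 0.0625 + 0.0156 + 0.0039 + 0.0010) ≈ 10.000 × 0.3330 ≈ 3.330 mcg/mL.

3.3 mcg/mL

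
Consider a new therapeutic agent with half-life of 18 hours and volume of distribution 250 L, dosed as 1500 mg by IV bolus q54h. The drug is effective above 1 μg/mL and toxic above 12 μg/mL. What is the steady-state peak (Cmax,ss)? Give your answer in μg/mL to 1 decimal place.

6.9 μg/mL

τ = 54 h = 3 half-lives, so f = (1/2)^3 = 0.125.
Accumulation ratio R = 1/(1 − f) = 1/0.875 = 8/7.
Single-dose peak C₀ = D/Vd = 1500/250 = 6 μg/mL.
Steady-state peak Cmax,ss = C₀·R = 6 × 8/7 ≈ 6.857 μg/mL.
Peak 6.9 μg/mL vs MTC 12 μg/mL: below toxic threshold.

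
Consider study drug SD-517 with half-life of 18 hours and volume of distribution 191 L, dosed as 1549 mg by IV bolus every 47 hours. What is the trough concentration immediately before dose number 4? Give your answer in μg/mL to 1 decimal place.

1.6 μg/mL

f = (1/2)^(τ/t½) = (1/2)^(47/18) ≈ 0.1637.
C₀ = D/Vd = 1549/191 ≈ 8.110 μg/mL.
Before the 4th dose, 3 doses have been given. Superposition: Cmin = C₀·(f + f² + … + f^3).
≈ 8.110 × (0.1637 + 0.0268 + 0.0044) ≈ 8.110 × 0.1949 ≈ 1.581 μg/mL.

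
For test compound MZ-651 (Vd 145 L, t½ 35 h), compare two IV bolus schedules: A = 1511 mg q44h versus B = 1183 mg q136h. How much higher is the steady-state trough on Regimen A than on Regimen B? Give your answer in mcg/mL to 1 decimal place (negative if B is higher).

Regimen A: f = (1/2)^(44/35) ≈ 0.4184; Cmin,ss = (1511/145)·f/(1−f) ≈ 7.497 mcg/mL.
Regimen B: f = (1/2)^(136/35) ≈ 0.0677; Cmin,ss = (1183/145)·f/(1−f) ≈ 0.592 mcg/mL.
Difference ≈ 7.497 − 0.592 ≈ 6.905 mcg/mL.

6.9 mcg/mL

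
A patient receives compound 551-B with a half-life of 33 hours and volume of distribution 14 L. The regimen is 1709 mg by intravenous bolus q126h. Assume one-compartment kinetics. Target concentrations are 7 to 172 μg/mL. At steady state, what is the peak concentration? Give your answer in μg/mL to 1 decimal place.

131.4 μg/mL

Over one 126-h interval, 126/33 ≈ 3.8182 half-lives elapse, leaving f ≈ 0.0709 of each dose.
At steady state, accumulation factor R = 1/(1 − e^(−kτ)) ≈ 1.0763.
Each bolus raises the concentration by D/Vd = 1709/14 ≈ 122.071 μg/mL.
Steady-state peak Cmax,ss = C₀·R ≈ 122.071 × 1.0763 ≈ 131.385 μg/mL.
Peak 131.4 μg/mL vs MTC 172 μg/mL: below toxic threshold.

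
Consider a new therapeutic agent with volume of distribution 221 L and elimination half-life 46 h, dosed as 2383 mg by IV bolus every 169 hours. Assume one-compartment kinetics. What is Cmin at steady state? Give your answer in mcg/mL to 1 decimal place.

τ/t½ = 169/46 ≈ 3.6739, so fraction remaining f = (1/2)^(169/46) ≈ 0.0784.
Each bolus raises the concentration by D/Vd = 2383/221 ≈ 10.783 mcg/mL.
Steady-state trough Cmin,ss = C₀·f/(1−f) ≈ 10.783 × 0.0784/0.9216 ≈ 0.917 mcg/mL.

0.9 mcg/mL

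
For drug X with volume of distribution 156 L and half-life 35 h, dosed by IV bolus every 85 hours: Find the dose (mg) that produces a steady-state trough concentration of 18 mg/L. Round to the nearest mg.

12309 mg

τ/t½ = 85/35 ≈ 2.4286, so f = (1/2)^(85/35) ≈ 0.185749.
Cmin,ss = (D/Vd)·f/(1−f), so D = Cmin,ss·Vd·(1−f)/f.
D = 18 × 156 × (1−f)/f ≈ 18 × 156 × 4.38361 ≈ 12309.18 mg.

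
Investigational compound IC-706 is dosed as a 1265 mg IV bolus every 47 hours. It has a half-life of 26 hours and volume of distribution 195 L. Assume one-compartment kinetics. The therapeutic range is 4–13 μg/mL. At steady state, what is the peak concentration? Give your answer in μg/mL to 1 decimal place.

9.1 μg/mL

k = ln2/t½ = ln2/26 ≈ 0.026660 h⁻¹; fraction remaining f = e^(−kτ) = e^(−0.026660×47) ≈ 0.2856.
Accumulation ratio R = 1/(1 − f) ≈ 1/0.7144 ≈ 1.3998.
Each bolus raises the concentration by D/Vd = 1265/195 ≈ 6.487 μg/mL.
Steady-state peak Cmax,ss = C₀·R ≈ 6.487 × 1.3998 ≈ 9.081 μg/mL.
Peak 9.1 μg/mL vs MTC 13 μg/mL: below toxic threshold.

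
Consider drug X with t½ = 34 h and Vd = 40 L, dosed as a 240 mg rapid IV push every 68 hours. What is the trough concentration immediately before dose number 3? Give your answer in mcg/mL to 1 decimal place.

f = (1/2)^(τ/t½) = (1/2)^(68/34) ≈ 0.2500.
C₀ = D/Vd = 240/40 ≈ 6.000 mcg/mL.
Before the 3rd dose, 2 doses have been given. Superposition: Cmin = C₀·(f + f²).
≈ 6.000 × (0.2500 + 0.0625) ≈ 6.000 × 0.3125 ≈ 1.875 mcg/mL.

1.9 mcg/mL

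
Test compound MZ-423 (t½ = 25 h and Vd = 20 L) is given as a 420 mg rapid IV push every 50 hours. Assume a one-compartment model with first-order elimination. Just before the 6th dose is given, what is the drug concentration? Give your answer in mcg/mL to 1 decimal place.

7.0 mcg/mL

f = (1/2)^(τ/t½) = (1/2)^(50/25) ≈ 0.2500.
C₀ = D/Vd = 420/20 ≈ 21.000 mcg/mL.
Before the 6th dose, 5 doses have been given. Superposition: Cmin = C₀·(f + f² + … + f^5).
≈ 21.000 × (0.2500 + 0.0625 + 0.0156 + 0.0039 + 0.0010) ≈ 21.000 × 0.3330 ≈ 6.993 mcg/mL.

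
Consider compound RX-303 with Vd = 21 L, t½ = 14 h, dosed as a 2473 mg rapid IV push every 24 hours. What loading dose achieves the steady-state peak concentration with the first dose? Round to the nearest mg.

f = (1/2)^(24/14) ≈ 0.304753; accumulation ratio R = 1/(1−f) ≈ 1.43834.
Loading dose to hit Cmax,ss on first dose: D_load = D_maint·R ≈ 2473 × 1.43834 ≈ 3557.01 mg.

3557 mg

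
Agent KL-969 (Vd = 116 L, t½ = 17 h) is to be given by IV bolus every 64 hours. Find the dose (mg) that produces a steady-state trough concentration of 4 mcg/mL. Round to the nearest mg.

τ/t½ = 64/17 ≈ 3.7647, so f = (1/2)^(64/17) ≈ 0.073572.
Cmin,ss = (D/Vd)·f/(1−f), so D = Cmin,ss·Vd·(1−f)/f.
D = 4 × 116 × (1−f)/f ≈ 4 × 116 × 12.59213 ≈ 5842.75 mg.

5843 mg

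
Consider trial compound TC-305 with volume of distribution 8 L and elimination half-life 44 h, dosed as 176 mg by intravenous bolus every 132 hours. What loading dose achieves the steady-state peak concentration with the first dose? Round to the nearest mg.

f = (1/2)^(132/44) ≈ 0.125000; accumulation ratio R = 1/(1−f) ≈ 1.14286.
Loading dose to hit Cmax,ss on first dose: D_load = D_maint·R ≈ 176 × 1.14286 ≈ 201.14 mg.

201 mg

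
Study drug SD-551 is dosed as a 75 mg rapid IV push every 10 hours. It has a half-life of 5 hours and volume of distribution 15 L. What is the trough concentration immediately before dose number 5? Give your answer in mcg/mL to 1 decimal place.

f = (1/2)^(τ/t½) = (1/2)^(10/5) ≈ 0.2500.
C₀ = D/Vd = 75/15 ≈ 5.000 mcg/mL.
Before the 5th dose, 4 doses have been given. Superposition: Cmin = C₀·(f + f² + … + f^4).
≈ 5.000 × (0.2500 + 0.0625 + 0.0156 + 0.0039) ≈ 5.000 × 0.3320 ≈ 1.660 mcg/mL.

1.7 mcg/mL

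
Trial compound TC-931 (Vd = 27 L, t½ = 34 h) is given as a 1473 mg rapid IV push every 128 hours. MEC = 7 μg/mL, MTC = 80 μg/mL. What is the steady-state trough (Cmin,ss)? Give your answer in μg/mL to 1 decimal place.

τ/t½ = 128/34 ≈ 3.7647, so fraction remaining f = (1/2)^(128/34) ≈ 0.0736.
Each bolus raises the concentration by D/Vd = 1473/27 ≈ 54.556 μg/mL.
Steady-state trough Cmin,ss = C₀·f/(1−f) ≈ 54.556 × 0.0736/0.9264 ≈ 4.334 μg/mL.
Trough 4.3 μg/mL vs MEC 7 μg/mL: subtherapeutic.

4.3 μg/mL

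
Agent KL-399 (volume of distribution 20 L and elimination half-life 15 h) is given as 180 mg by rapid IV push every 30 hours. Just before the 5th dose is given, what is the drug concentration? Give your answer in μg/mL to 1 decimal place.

3.0 μg/mL

f = (1/2)^(τ/t½) = (1/2)^(30/15) ≈ 0.2500.
C₀ = D/Vd = 180/20 ≈ 9.000 μg/mL.
Before the 5th dose, 4 doses have been given. Superposition: Cmin = C₀·(f + f² + … + f^4).
≈ 9.000 × (0.2500 + 0.0625 + 0.0156 + 0.0039) ≈ 9.000 × 0.3320 ≈ 2.988 μg/mL.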